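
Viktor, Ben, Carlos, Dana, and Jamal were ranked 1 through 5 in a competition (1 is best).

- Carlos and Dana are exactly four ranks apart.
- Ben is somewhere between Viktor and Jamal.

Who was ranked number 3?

Ben

With clue 1, Carlos and Dana are ruled out for rank 3.
With clues 1–2, Jamal and Viktor are ruled out for rank 3.
So rank 3 is Ben.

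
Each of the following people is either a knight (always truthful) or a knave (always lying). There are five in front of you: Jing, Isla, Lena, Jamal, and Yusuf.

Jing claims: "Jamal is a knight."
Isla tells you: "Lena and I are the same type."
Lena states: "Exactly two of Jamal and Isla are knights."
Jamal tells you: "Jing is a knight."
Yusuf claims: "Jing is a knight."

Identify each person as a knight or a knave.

Jing: knight, Isla: knight, Lena: knight, Jamal: knight, Yusuf: knight

Consider Jing. Suppose Jing is a knave.
Then no assignment of the remaining roles makes every statement match its speaker's type — contradiction.
So Jing is a knight.
With that fixed, Jamal's statement is true, so Jamal is a knight.
With that fixed, Yusuf's statement is true, so Yusuf is a knight.
Consider Isla. Suppose Isla is a knave.
Then no assignment of the remaining roles makes every statement match its speaker's type — contradiction.
So Isla is a knight.
With that fixed, Lena's statement is true, so Lena is a knight.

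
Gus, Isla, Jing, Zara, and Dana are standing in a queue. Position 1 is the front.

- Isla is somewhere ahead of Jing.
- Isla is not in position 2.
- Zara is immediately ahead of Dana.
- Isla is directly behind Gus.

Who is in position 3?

Gus

With clues 1–4, Dana, Isla, Jing, and Zara are ruled out for position 3.
So position 3 is Gus.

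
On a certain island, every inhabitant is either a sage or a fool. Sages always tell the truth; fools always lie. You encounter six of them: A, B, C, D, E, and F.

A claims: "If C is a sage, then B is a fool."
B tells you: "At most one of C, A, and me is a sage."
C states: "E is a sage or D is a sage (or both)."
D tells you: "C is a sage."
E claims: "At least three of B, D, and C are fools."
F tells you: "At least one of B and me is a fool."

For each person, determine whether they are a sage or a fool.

Consider A. Suppose A is a fool.
Then no assignment of the remaining roles makes every statement match its speaker's type — contradiction.
So A is a sage.
Consider B. Suppose B is a sage.
Then B's own statement would have to be true, but it can't be — contradiction.
So B is a fool.
With that fixed, F's statement is true, so F is a sage.
Consider C. Suppose C is a fool.
Then B's statement comes out true, contradicting B being a fool.
So C is a sage.
With that fixed, D's statement is true, so D is a sage.
With that fixed, E's statement is false, so E is a fool.

A: sage, B: fool, C: sage, D: sage, E: fool, F: sage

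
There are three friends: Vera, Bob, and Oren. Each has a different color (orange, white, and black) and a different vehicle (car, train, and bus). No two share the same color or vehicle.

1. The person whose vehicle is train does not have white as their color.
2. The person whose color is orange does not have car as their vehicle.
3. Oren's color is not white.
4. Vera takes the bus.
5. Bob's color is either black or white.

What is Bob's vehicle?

car

With clues 1–4, bus is impossible for Bob's vehicle.
With clues 1–5, train is impossible for Bob's vehicle.
That leaves car.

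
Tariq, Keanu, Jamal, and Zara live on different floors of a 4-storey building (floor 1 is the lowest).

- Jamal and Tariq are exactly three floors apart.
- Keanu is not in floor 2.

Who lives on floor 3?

With clue 1, Jamal and Tariq are ruled out for floor 3.
With clues 1–2, Zara is ruled out for floor 3.
So floor 3 is Keanu.

Keanu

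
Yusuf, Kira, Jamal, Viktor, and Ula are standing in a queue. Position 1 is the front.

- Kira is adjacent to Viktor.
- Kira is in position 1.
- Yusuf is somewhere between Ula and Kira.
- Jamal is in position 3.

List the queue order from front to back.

From clues 1–2: Kira → position 1, Viktor → position 2.
From clues 1–3: Yusuf is in {3,4}.
From clues 1–4: Jamal → position 3, Yusuf → position 4, Ula → position 5.

Kira, Viktor, Jamal, Yusuf, Ula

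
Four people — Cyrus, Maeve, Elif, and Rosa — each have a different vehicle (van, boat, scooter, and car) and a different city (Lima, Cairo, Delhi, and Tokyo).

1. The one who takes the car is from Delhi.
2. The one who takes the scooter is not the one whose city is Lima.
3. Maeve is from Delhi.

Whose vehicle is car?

With clues 1–3, Cyrus, Elif, and Rosa are impossible for the one with vehicle car.
That leaves Maeve.

Maeve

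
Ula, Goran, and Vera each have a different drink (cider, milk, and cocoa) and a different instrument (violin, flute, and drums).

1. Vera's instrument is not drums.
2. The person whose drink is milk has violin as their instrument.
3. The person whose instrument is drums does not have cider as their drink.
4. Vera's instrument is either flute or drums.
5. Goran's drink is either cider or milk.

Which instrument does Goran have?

With clues 1–4, flute is impossible for Goran's instrument.
With clues 1–5, drums is impossible for Goran's instrument.
That leaves violin.

violin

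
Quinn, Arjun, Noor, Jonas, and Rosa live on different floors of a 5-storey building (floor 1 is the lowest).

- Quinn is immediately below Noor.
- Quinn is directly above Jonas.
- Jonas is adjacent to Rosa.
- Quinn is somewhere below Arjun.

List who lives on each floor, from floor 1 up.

From clue 1: Quinn is in {1,2,3,4}.
From clues 1–2: Quinn is in {2,3,4}.
From clues 1–3: Quinn is in {3,4}.
From clues 1–4: Rosa → floor 1, Jonas → floor 2, Quinn → floor 3, Noor → floor 4, Arjun → floor 5.

Rosa, Jonas, Quinn, Noor, Arjun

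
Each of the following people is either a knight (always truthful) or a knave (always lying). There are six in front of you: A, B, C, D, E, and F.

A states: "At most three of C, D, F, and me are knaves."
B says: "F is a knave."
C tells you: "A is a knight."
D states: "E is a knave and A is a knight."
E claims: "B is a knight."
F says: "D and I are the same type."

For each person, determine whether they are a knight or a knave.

A: knight, B: knave, C: knight, D: knight, E: knave, F: knight

Consider A. Suppose A is a knave.
Then no assignment of the remaining roles makes every statement match its speaker's type — contradiction.
So A is a knight.
With that fixed, C's statement is true, so C is a knight.
Consider B. Suppose B is a knight.
Then no assignment of the remaining roles makes every statement match its speaker's type — contradiction.
So B is a knave.
With that fixed, E's statement is false, so E is a knave.
With that fixed, D's statement is true, so D is a knight.
Consider F. Suppose F is a knave.
Then B's statement comes out true, contradicting B being a knave.
So F is a knight.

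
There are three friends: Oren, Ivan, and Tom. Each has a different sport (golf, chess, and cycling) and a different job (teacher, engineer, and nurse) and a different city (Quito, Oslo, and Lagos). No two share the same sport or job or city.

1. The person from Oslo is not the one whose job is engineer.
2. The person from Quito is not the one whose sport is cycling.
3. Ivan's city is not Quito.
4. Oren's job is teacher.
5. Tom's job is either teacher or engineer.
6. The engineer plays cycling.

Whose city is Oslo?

Ivan

With clues 1–5, Tom is impossible for the one with city Oslo.
With clues 1–6, Oren is impossible for the one with city Oslo.
That leaves Ivan.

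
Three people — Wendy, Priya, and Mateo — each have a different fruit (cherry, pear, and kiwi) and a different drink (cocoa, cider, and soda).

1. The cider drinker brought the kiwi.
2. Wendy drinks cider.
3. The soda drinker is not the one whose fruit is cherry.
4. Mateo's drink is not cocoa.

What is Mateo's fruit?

With clues 1–2, kiwi is impossible for Mateo's fruit.
With clues 1–4, cherry is impossible for Mateo's fruit.
That leaves pear.

pear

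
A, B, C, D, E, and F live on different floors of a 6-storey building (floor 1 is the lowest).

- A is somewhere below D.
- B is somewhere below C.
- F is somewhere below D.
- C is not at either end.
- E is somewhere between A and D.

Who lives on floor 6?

D

With clue 1, A is ruled out for floor 6.
With clues 1–2, B is ruled out for floor 6.
With clues 1–3, F is ruled out for floor 6.
With clues 1–4, C is ruled out for floor 6.
With clues 1–5, E is ruled out for floor 6.
So floor 6 is D.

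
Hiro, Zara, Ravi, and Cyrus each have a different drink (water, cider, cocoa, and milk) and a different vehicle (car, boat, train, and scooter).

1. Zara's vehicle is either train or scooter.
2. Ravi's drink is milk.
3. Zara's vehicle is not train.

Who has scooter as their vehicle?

With clues 1–3, Cyrus, Hiro, and Ravi are impossible for the one with vehicle scooter.
That leaves Zara.

Zara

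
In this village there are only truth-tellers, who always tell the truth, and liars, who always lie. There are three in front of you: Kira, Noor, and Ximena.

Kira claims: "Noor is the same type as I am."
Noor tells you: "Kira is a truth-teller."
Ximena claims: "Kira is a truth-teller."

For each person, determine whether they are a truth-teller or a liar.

Kira: truth-teller, Noor: truth-teller, Ximena: truth-teller

Consider Kira. Suppose Kira is a liar.
Then no assignment of the remaining roles makes every statement match its speaker's type — contradiction.
So Kira is a truth-teller.
With that fixed, Noor's statement is true, so Noor is a truth-teller.
With that fixed, Ximena's statement is true, so Ximena is a truth-teller.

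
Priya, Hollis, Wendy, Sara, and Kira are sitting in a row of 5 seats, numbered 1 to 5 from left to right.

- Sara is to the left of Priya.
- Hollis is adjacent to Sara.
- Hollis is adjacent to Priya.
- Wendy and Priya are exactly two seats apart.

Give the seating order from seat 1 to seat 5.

From clue 1: Priya is in {2,3,4,5}.
From clues 1–2: Priya is in {3,4,5}.
From clues 1–4: Sara → seat 1, Hollis → seat 2, Priya → seat 3, Kira → seat 4, Wendy → seat 5.

Sara, Hollis, Priya, Kira, Wendy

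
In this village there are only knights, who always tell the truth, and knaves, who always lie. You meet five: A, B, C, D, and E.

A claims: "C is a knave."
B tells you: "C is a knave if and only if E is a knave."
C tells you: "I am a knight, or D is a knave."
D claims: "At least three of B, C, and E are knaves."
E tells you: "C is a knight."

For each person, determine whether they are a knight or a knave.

A: knave, B: knight, C: knight, D: knave, E: knight

Consider A. Suppose A is a knight.
Then no assignment of the remaining roles makes every statement match its speaker's type — contradiction.
So A is a knave.
Consider B. Suppose B is a knave.
Then no assignment of the remaining roles makes every statement match its speaker's type — contradiction.
So B is a knight.
With that fixed, D's statement is false, so D is a knave.
With that fixed, C's statement is true, so C is a knight.
With that fixed, E's statement is true, so E is a knight.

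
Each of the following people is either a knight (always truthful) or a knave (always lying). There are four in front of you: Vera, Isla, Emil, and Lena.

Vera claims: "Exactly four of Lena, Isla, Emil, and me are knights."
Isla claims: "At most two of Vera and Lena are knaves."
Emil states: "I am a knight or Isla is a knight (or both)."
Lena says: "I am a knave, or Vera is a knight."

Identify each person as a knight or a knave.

Regardless of anyone's role, Isla's statement is true, so Isla is a knight.
With that fixed, Emil's statement is true, so Emil is a knight.
Consider Vera. Suppose Vera is a knave.
Then whichever role Lena has, Lena's statement has the wrong truth value — contradiction.
So Vera is a knight.
With that fixed, Lena's statement is true, so Lena is a knight.

Vera: knight, Isla: knight, Emil: knight, Lena: knight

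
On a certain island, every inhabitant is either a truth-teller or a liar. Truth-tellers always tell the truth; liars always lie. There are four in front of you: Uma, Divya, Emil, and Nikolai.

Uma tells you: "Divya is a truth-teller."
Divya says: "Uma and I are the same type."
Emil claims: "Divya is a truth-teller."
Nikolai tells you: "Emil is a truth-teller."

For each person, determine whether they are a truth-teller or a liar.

Consider Uma. Suppose Uma is a liar.
Then whichever role Divya has, Divya's statement has the wrong truth value — contradiction.
So Uma is a truth-teller.
Consider Divya. Suppose Divya is a liar.
Then Uma's statement comes out false, contradicting Uma being a truth-teller.
So Divya is a truth-teller.
With that fixed, Emil's statement is true, so Emil is a truth-teller.
With that fixed, Nikolai's statement is true, so Nikolai is a truth-teller.

Uma: truth-teller, Divya: truth-teller, Emil: truth-teller, Nikolai: truth-teller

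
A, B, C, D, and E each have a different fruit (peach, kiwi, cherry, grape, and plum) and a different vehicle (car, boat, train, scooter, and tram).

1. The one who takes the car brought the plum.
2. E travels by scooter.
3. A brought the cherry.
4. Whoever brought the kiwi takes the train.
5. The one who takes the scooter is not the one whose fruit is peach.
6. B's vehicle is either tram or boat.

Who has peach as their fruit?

B

With clues 1–3, A is impossible for the one with fruit peach.
With clues 1–5, E is impossible for the one with fruit peach.
With clues 1–6, C and D are impossible for the one with fruit peach.
That leaves B.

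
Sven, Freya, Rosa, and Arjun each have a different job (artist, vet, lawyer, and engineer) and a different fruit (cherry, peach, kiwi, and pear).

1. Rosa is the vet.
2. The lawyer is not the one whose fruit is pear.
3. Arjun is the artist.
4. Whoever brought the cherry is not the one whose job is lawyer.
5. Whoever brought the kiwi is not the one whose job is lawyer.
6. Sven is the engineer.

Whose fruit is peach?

Freya

With clues 1–5, Arjun and Rosa are impossible for the one with fruit peach.
With clues 1–6, Sven is impossible for the one with fruit peach.
That leaves Freya.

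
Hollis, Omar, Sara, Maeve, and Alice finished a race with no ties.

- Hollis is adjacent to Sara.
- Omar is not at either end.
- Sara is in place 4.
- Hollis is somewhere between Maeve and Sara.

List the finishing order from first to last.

From clues 1–2: Omar is in {2,3,4}.
From clues 1–3: Sara → place 4.
From clues 1–4: Maeve → place 1, Omar → place 2, Hollis → place 3, Alice → place 5.

Maeve, Omar, Hollis, Sara, Alice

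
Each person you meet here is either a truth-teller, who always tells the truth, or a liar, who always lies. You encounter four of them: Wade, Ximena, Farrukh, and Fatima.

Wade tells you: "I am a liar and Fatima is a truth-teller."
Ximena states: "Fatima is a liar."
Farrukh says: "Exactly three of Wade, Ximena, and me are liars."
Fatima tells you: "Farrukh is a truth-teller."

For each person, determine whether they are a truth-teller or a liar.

Consider Wade. Suppose Wade is a truth-teller.
Then Wade's own statement would have to be true, but it can't be — contradiction.
So Wade is a liar.
Consider Ximena. Suppose Ximena is a liar.
Then whichever role Farrukh has, Farrukh's statement has the wrong truth value — contradiction.
So Ximena is a truth-teller.
With that fixed, Farrukh's statement is false, so Farrukh is a liar.
With that fixed, Fatima's statement is false, so Fatima is a liar.

Wade: liar, Ximena: truth-teller, Farrukh: liar, Fatima: liar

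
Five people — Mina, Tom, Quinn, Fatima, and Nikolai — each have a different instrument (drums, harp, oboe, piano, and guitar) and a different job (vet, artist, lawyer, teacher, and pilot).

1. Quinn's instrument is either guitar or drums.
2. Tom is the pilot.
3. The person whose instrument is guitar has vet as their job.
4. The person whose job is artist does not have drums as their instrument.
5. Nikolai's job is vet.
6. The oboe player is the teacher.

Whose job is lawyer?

With clues 1–2, Tom is impossible for the one with job lawyer.
With clues 1–5, Nikolai is impossible for the one with job lawyer.
With clues 1–6, Fatima and Mina are impossible for the one with job lawyer.
That leaves Quinn.

Quinn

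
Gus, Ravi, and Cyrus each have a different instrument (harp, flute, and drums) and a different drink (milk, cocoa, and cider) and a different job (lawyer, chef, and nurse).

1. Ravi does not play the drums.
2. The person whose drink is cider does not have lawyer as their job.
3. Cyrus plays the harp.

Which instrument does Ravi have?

flute

Clue 1 rules out drums for Ravi's instrument.
With clues 1–3, harp is impossible for Ravi's instrument.
That leaves flute.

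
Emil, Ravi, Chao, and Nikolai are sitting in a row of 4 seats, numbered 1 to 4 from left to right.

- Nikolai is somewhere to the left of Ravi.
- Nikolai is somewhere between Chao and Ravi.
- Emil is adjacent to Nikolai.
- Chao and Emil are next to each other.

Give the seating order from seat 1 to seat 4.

From clue 1: Ravi is in {2,3,4}.
From clues 1–2: Ravi is in {3,4}.
From clues 1–3: Chao → seat 1, Ravi → seat 4.
From clues 1–4: Emil → seat 2, Nikolai → seat 3.

Chao, Emil, Nikolai, Ravi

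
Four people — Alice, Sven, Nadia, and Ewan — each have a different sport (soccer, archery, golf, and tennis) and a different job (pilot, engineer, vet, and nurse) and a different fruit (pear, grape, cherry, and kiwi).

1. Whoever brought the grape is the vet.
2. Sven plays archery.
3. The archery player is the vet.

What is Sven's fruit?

grape

With clues 1–3, cherry, kiwi, and pear are impossible for Sven's fruit.
That leaves grape.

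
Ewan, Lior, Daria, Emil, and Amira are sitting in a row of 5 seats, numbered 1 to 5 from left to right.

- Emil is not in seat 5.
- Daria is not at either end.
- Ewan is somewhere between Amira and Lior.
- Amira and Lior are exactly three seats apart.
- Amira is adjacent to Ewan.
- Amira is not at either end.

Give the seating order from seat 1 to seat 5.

Emil, Amira, Ewan, Daria, Lior

From clue 1: Emil is in {1,2,3,4}.
From clues 1–2: Daria is in {2,3,4}.
From clues 1–3: Ewan is in {2,3,4}.
From clues 1–4: Emil → seat 1.
From clues 1–5: Ewan is in {3,4}.
From clues 1–6: Amira → seat 2, Ewan → seat 3, Daria → seat 4, Lior → seat 5.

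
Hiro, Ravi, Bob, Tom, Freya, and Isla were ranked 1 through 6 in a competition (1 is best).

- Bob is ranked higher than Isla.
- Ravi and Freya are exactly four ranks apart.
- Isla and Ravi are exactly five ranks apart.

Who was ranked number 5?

With clues 1–2, Bob is ruled out for rank 5.
With clues 1–3, Hiro, Isla, Ravi, and Tom are ruled out for rank 5.
So rank 5 is Freya.

Freya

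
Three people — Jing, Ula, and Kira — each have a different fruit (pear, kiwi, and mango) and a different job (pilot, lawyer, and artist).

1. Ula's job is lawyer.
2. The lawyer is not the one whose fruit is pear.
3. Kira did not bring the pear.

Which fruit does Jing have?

With clues 1–3, kiwi and mango are impossible for Jing's fruit.
That leaves pear.

pear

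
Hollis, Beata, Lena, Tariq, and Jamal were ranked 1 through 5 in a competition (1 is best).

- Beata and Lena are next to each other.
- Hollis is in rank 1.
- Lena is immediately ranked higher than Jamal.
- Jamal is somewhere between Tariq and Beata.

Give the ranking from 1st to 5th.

From clues 1–2: Hollis → rank 1.
From clues 1–3: Beata is in {2,3}.
From clues 1–4: Beata → rank 2, Lena → rank 3, Jamal → rank 4, Tariq → rank 5.

Hollis, Beata, Lena, Jamal, Tariq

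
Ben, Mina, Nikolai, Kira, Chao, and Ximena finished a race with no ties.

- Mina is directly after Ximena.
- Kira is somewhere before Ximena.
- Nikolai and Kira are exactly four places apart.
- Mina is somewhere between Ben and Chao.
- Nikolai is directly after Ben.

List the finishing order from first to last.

From clue 1: Mina is in {2,3,4,5,6}.
From clues 1–2: Mina is in {3,4,5,6}.
From clues 1–3: Nikolai is in {5,6}.
From clues 1–4: Ximena → place 3, Mina → place 4.
From clues 1–5: Chao → place 1, Kira → place 2, Ben → place 5, Nikolai → place 6.

Chao, Kira, Ximena, Mina, Ben, Nikolai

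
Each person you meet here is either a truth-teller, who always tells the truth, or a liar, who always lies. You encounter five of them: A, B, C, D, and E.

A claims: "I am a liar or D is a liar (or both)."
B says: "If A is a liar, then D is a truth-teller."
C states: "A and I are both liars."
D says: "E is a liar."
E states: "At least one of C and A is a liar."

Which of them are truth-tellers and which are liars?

A: truth-teller, B: truth-teller, C: liar, D: liar, E: truth-teller

Consider A. Suppose A is a liar.
Then A's own statement would have to be false, but it can't be — contradiction.
So A is a truth-teller.
With that fixed, B's statement is true, so B is a truth-teller.
With that fixed, C's statement is false, so C is a liar.
With that fixed, E's statement is true, so E is a truth-teller.
With that fixed, D's statement is false, so D is a liar.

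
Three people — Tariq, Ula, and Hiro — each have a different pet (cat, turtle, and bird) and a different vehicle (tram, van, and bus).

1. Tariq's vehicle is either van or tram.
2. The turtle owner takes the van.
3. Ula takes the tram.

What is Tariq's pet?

turtle

With clues 1–3, bird and cat are impossible for Tariq's pet.
That leaves turtle.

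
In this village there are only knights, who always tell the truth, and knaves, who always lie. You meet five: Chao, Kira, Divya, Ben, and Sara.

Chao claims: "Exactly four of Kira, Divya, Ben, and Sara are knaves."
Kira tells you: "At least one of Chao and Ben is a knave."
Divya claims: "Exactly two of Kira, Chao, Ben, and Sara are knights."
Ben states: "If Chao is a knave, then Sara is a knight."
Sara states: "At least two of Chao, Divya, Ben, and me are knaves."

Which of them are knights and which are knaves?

Chao: knave, Kira: knight, Divya: knave, Ben: knight, Sara: knight

Consider Chao. Suppose Chao is a knight.
Then no assignment of the remaining roles makes every statement match its speaker's type — contradiction.
So Chao is a knave.
With that fixed, Kira's statement is true, so Kira is a knight.
Consider Divya. Suppose Divya is a knight.
Then no assignment of the remaining roles makes every statement match its speaker's type — contradiction.
So Divya is a knave.
With that fixed, Sara's statement is true, so Sara is a knight.
With that fixed, Ben's statement is true, so Ben is a knight.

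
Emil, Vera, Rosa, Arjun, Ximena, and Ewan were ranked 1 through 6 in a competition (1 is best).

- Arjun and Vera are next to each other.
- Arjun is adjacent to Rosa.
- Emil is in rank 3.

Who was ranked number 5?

Arjun

With clues 1–3, Emil, Ewan, Rosa, Vera, and Ximena are ruled out for rank 5.
So rank 5 is Arjun.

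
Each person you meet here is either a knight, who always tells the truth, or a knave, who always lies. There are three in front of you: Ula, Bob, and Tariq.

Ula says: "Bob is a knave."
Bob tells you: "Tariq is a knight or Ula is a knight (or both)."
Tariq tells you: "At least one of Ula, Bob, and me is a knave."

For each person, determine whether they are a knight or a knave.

Ula: knave, Bob: knight, Tariq: knight

Consider Ula. Suppose Ula is a knight.
Then no assignment of the remaining roles makes every statement match its speaker's type — contradiction.
So Ula is a knave.
With that fixed, Tariq's statement is true, so Tariq is a knight.
With that fixed, Bob's statement is true, so Bob is a knight.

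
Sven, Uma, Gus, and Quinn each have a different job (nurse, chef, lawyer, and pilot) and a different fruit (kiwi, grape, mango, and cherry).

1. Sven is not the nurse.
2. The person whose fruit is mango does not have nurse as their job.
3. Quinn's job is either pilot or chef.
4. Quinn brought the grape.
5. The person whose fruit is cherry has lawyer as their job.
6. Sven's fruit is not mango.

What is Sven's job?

lawyer

Clue 1 rules out nurse for Sven's job.
With clues 1–6, chef and pilot are impossible for Sven's job.
That leaves lawyer.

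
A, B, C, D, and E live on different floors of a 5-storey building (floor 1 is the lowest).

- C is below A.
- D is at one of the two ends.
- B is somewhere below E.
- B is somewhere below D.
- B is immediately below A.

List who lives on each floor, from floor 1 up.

From clue 1: A is in {2,3,4,5}.
From clues 1–2: D is in {1,5}.
From clues 1–4: D → floor 5.
From clues 1–5: C → floor 1, B → floor 2, A → floor 3, E → floor 4.

C, B, A, E, D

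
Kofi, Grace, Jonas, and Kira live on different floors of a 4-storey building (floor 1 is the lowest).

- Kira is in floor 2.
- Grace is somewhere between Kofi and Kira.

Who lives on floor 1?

Jonas

With clue 1, Kira is ruled out for floor 1.
With clues 1–2, Grace and Kofi are ruled out for floor 1.
So floor 1 is Jonas.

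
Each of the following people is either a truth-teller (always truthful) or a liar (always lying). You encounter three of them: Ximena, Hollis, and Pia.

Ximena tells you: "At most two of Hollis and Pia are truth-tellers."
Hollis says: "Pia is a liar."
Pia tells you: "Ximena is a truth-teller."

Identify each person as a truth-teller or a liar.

Regardless of anyone's role, Ximena's statement is true, so Ximena is a truth-teller.
With that fixed, Pia's statement is true, so Pia is a truth-teller.
With that fixed, Hollis's statement is false, so Hollis is a liar.

Ximena: truth-teller, Hollis: liar, Pia: truth-teller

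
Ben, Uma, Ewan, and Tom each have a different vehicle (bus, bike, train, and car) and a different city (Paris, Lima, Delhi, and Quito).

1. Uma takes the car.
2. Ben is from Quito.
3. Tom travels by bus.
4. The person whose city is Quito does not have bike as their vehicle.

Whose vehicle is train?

Ben

Clue 1 rules out Uma for the one with vehicle train.
With clues 1–3, Tom is impossible for the one with vehicle train.
With clues 1–4, Ewan is impossible for the one with vehicle train.
That leaves Ben.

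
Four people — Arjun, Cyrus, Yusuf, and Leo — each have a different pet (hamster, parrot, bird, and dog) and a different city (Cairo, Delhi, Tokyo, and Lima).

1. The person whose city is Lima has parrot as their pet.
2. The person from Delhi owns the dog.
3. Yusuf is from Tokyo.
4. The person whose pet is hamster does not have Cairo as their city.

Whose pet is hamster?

Yusuf

With clues 1–4, Arjun, Cyrus, and Leo are impossible for the one with pet hamster.
That leaves Yusuf.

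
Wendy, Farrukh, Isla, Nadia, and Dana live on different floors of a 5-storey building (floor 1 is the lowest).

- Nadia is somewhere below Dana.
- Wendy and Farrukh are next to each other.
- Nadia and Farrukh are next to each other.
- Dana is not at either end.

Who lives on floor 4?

Dana

With clues 1–3, Farrukh is ruled out for floor 4.
With clues 1–4, Isla, Nadia, and Wendy are ruled out for floor 4.
So floor 4 is Dana.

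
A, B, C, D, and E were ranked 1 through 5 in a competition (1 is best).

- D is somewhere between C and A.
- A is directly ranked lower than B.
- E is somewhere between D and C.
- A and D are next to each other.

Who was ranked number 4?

With clues 1–3, A, C, and D are ruled out for rank 4.
With clues 1–4, B is ruled out for rank 4.
So rank 4 is E.

E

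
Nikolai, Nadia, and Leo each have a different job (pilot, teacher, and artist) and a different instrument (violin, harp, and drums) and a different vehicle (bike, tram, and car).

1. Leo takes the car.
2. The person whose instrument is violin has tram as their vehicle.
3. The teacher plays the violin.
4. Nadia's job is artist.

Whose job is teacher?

Nikolai

With clues 1–3, Leo is impossible for the one with job teacher.
With clues 1–4, Nadia is impossible for the one with job teacher.
That leaves Nikolai.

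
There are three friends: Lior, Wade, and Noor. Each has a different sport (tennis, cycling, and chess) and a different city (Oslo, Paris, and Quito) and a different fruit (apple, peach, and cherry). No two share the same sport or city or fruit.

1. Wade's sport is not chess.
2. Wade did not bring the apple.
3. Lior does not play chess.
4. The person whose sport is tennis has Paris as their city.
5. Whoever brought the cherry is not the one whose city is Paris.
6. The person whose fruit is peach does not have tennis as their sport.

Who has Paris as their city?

With clues 1–4, Noor is impossible for the one with city Paris.
With clues 1–6, Wade is impossible for the one with city Paris.
That leaves Lior.

Lior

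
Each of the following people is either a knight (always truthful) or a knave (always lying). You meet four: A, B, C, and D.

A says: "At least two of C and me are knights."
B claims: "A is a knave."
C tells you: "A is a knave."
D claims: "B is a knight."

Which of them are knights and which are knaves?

A: knave, B: knight, C: knight, D: knight

Consider A. Suppose A is a knight.
Then no assignment of the remaining roles makes every statement match its speaker's type — contradiction.
So A is a knave.
With that fixed, B's statement is true, so B is a knight.
With that fixed, C's statement is true, so C is a knight.
With that fixed, D's statement is true, so D is a knight.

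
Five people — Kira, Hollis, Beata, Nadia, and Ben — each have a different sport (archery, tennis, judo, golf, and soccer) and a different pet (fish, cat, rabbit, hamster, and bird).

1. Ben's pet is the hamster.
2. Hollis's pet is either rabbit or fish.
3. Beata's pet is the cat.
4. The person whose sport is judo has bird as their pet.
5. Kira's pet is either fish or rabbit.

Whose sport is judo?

With clues 1–4, Beata, Ben, and Hollis are impossible for the one with sport judo.
With clues 1–5, Kira is impossible for the one with sport judo.
That leaves Nadia.

Nadia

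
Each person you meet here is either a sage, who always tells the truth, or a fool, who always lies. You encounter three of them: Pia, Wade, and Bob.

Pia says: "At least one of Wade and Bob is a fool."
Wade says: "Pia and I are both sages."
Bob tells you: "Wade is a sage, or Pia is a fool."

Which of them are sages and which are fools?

Pia: sage, Wade: fool, Bob: fool

Consider Pia. Suppose Pia is a fool.
Then no assignment of the remaining roles makes every statement match its speaker's type — contradiction.
So Pia is a sage.
Consider Wade. Suppose Wade is a sage.
Then no assignment of the remaining roles makes every statement match its speaker's type — contradiction.
So Wade is a fool.
With that fixed, Bob's statement is false, so Bob is a fool.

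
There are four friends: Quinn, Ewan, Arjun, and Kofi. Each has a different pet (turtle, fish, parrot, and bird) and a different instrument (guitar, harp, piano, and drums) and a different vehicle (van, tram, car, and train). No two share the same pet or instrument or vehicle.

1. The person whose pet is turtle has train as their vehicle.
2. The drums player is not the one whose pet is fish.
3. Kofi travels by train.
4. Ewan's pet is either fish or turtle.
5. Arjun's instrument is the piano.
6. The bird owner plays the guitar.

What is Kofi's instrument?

drums

With clues 1–5, piano is impossible for Kofi's instrument.
With clues 1–6, guitar and harp are impossible for Kofi's instrument.
That leaves drums.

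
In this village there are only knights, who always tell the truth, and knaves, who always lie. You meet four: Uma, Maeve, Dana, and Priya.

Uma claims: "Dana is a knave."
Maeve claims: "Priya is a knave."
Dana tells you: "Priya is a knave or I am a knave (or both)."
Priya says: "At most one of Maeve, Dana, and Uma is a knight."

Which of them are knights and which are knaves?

Consider Uma. Suppose Uma is a knight.
Then no assignment of the remaining roles makes every statement match its speaker's type — contradiction.
So Uma is a knave.
Consider Maeve. Suppose Maeve is a knave.
Then no assignment of the remaining roles makes every statement match its speaker's type — contradiction.
So Maeve is a knight.
Consider Dana. Suppose Dana is a knave.
Then Uma's statement comes out true, contradicting Uma being a knave.
So Dana is a knight.
With that fixed, Priya's statement is false, so Priya is a knave.

Uma: knave, Maeve: knight, Dana: knight, Priya: knave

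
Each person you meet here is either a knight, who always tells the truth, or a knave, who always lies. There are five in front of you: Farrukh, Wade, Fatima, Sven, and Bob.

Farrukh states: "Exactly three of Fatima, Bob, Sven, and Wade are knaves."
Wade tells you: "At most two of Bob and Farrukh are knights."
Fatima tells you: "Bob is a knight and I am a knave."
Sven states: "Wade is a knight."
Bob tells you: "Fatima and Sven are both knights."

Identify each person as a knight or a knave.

Farrukh: knave, Wade: knight, Fatima: knave, Sven: knight, Bob: knave

Regardless of anyone's role, Wade's statement is true, so Wade is a knight.
With that fixed, Sven's statement is true, so Sven is a knight.
With that fixed, Farrukh's statement is false, so Farrukh is a knave.
Consider Fatima. Suppose Fatima is a knight.
Then Fatima's own statement would have to be true, but it can't be — contradiction.
So Fatima is a knave.
With that fixed, Bob's statement is false, so Bob is a knave.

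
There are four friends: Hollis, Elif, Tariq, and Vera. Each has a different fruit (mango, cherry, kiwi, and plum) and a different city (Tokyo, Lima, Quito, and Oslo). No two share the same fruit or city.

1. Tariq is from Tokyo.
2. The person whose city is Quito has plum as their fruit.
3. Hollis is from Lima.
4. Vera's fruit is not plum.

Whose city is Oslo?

Clue 1 rules out Tariq for the one with city Oslo.
With clues 1–3, Hollis is impossible for the one with city Oslo.
With clues 1–4, Elif is impossible for the one with city Oslo.
That leaves Vera.

Vera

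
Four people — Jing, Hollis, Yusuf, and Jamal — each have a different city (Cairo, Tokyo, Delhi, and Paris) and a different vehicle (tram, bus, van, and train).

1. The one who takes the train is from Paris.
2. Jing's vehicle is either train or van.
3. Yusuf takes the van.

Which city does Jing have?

With clues 1–3, Cairo, Delhi, and Tokyo are impossible for Jing's city.
That leaves Paris.

Paris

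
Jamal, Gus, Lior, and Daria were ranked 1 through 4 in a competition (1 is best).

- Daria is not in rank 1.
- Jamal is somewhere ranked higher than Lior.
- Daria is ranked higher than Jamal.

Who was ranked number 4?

With clues 1–2, Jamal is ruled out for rank 4.
With clues 1–3, Daria and Gus are ruled out for rank 4.
So rank 4 is Lior.

Lior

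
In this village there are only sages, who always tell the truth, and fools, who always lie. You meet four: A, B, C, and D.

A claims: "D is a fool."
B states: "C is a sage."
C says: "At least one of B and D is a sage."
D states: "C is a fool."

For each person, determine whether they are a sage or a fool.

A: sage, B: sage, C: sage, D: fool

Consider A. Suppose A is a fool.
Then no assignment of the remaining roles makes every statement match its speaker's type — contradiction.
So A is a sage.
Consider B. Suppose B is a fool.
Then no assignment of the remaining roles makes every statement match its speaker's type — contradiction.
So B is a sage.
With that fixed, C's statement is true, so C is a sage.
With that fixed, D's statement is false, so D is a fool.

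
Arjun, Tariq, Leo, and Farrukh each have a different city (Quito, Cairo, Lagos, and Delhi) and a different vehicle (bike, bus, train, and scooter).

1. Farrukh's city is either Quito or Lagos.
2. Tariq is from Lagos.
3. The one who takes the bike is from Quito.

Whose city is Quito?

Farrukh

With clues 1–2, Arjun, Leo, and Tariq are impossible for the one with city Quito.
That leaves Farrukh.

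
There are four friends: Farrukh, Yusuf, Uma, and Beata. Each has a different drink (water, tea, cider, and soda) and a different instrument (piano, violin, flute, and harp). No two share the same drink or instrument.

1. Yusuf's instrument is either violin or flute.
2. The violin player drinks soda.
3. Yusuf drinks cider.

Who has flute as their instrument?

Yusuf

With clues 1–3, Beata, Farrukh, and Uma are impossible for the one with instrument flute.
That leaves Yusuf.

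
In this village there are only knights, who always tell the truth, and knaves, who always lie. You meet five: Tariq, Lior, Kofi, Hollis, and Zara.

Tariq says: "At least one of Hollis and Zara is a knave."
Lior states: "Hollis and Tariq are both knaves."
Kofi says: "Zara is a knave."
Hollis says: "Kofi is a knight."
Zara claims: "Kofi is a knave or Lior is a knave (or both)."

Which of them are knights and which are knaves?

Consider Tariq. Suppose Tariq is a knave.
Then no assignment of the remaining roles makes every statement match its speaker's type — contradiction.
So Tariq is a knight.
With that fixed, Lior's statement is false, so Lior is a knave.
With that fixed, Zara's statement is true, so Zara is a knight.
With that fixed, Kofi's statement is false, so Kofi is a knave.
With that fixed, Hollis's statement is false, so Hollis is a knave.

Tariq: knight, Lior: knave, Kofi: knave, Hollis: knave, Zara: knight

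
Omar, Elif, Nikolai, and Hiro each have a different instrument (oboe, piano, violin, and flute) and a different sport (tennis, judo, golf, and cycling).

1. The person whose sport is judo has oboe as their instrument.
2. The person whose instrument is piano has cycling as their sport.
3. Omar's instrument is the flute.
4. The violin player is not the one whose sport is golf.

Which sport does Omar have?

With clues 1–3, cycling and judo are impossible for Omar's sport.
With clues 1–4, tennis is impossible for Omar's sport.
That leaves golf.

golf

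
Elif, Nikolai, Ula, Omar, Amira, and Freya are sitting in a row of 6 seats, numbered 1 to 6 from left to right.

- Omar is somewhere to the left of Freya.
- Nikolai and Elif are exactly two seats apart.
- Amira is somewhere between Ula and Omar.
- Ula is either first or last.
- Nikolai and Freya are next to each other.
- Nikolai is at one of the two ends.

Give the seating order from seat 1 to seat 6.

From clue 1: Omar is in {1,2,3,4,5}.
From clues 1–3: Amira is in {2,3,4,5}.
From clues 1–4: Ula is in {1,6}.
From clues 1–6: Ula → seat 1, Amira → seat 2, Omar → seat 3, Elif → seat 4, Freya → seat 5, Nikolai → seat 6.

Ula, Amira, Omar, Elif, Freya, Nikolai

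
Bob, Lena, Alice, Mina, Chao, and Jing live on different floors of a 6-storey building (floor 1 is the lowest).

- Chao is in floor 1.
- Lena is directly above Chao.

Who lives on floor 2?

Lena

With clue 1, Chao is ruled out for floor 2.
With clues 1–2, Alice, Bob, Jing, and Mina are ruled out for floor 2.
So floor 2 is Lena.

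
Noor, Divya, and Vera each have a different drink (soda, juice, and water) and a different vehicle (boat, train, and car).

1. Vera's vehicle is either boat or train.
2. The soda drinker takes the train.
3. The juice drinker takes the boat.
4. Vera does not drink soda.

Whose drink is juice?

With clues 1–4, Divya and Noor are impossible for the one with drink juice.
That leaves Vera.

Vera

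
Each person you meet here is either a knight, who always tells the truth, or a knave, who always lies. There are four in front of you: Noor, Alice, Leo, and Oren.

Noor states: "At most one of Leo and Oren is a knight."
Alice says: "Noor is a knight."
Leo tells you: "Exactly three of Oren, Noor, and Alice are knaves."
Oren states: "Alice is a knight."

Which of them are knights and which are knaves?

Consider Noor. Suppose Noor is a knave.
Then no assignment of the remaining roles makes every statement match its speaker's type — contradiction.
So Noor is a knight.
With that fixed, Alice's statement is true, so Alice is a knight.
With that fixed, Leo's statement is false, so Leo is a knave.
With that fixed, Oren's statement is true, so Oren is a knight.

Noor: knight, Alice: knight, Leo: knave, Oren: knight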